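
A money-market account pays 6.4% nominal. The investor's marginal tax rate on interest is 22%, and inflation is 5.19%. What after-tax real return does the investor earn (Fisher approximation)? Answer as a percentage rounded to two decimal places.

After-tax nominal return = 6.4% × (1 − 0.22) = 4.9920%.
r ≈ 4.9920% − 5.19% → -0.20%.

-0.20%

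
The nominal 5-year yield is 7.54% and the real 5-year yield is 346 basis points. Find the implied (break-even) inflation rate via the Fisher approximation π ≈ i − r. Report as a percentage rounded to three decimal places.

4.080%

π ≈ i − r = 7.54% − 3.46% → 4.080%.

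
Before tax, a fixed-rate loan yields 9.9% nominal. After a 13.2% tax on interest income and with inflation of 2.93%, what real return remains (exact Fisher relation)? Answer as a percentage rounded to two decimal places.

After-tax nominal return = 9.9% × (1 − 0.132) = 8.5932%.
1 + r = 1.085932 / 1.02930 = 1.055020
After-tax real rate = 1.055020 − 1 → 5.50%.

5.50%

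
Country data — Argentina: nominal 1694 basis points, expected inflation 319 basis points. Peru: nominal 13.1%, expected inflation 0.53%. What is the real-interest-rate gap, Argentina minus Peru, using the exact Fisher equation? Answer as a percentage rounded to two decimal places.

Argentina: (1 + 0.1694)/(1 + 0.0319) − 1 = 13.3249%
Peru: (1 + 0.1310)/(1 + 0.0053) − 1 = 12.5037%
Differential = 13.3249% − 12.5037% = 0.8212% → 0.82%.

0.82%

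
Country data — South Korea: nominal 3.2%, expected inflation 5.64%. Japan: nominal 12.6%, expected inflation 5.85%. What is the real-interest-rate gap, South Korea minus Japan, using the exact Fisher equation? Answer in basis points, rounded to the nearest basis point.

-869 basis points

South Korea: (1 + 0.0320)/(1 + 0.0564) − 1 = -2.3097%
Japan: (1 + 0.1260)/(1 + 0.0585) − 1 = 6.3769%
Differential = -2.3097% − 6.3769% = -8.6867% → -869 basis points.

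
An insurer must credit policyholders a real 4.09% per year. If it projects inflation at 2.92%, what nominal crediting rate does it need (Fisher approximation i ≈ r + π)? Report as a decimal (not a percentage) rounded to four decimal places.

0.0701

i ≈ r + π = 4.09% + 2.92% = 0.0701.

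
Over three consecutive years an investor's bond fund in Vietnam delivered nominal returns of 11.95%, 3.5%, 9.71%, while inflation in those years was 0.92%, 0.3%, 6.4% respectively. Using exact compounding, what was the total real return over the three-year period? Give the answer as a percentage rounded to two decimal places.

Compound the nominal returns: 1.1195 × 1.0350 × 1.0971 = 1.271191.
Compound inflation: 1.0092 × 1.0030 × 1.0640 = 1.077010.
Deflate: 1.271191 / 1.077010 = 1.180296.
Total real return = 1.180296 − 1 → 18.03%.

18.03%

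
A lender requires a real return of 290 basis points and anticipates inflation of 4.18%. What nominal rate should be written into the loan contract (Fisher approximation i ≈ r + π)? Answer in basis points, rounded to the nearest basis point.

i ≈ r + π = 2.9% + 4.18% = 708 basis points.

708 basis points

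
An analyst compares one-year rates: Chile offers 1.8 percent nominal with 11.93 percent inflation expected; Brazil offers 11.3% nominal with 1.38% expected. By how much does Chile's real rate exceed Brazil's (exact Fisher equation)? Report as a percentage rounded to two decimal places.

Chile: (1 + 0.0180)/(1 + 0.1193) − 1 = -9.0503%
Brazil: (1 + 0.1130)/(1 + 0.0138) − 1 = 9.7850%
Differential = -9.0503% − 9.7850% = -18.8353% → -18.84%.

-18.84%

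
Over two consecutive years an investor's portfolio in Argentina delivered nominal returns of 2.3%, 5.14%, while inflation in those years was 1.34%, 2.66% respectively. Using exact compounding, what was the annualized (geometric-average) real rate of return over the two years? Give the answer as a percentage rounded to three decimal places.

1.679%

Compound the nominal returns: 1.0230 × 1.0514 = 1.07558220.
Compound inflation: 1.0134 × 1.0266 = 1.04035644.
Deflate: 1.07558220 / 1.04035644 = 1.03385932.
Annualized real rate = 1.03385932^(1/2) − 1 = 1.6789% → 1.679%.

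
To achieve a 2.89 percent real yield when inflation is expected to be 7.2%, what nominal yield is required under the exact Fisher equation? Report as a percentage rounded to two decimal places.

(1 + i) = (1 + r)(1 + π) = 1.02890 × 1.07200 = 1.1029808
i = 1.1029808 − 1, so the required nominal rate is 10.30%.

10.30%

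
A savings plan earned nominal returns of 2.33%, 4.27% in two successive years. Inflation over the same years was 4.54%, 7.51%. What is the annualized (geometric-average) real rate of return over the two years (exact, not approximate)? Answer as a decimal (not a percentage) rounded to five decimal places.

Nominal growth factor = 1.0233 × 1.0427 = 1.06699491
Price-level growth factor = 1.0454 × 1.0751 = 1.12390954
Real growth factor = 1.06699491 / 1.12390954 = 0.94936013
Annualized real rate = 0.94936013^(1/2) − 1 = -2.5649% → -0.02565.

-0.02565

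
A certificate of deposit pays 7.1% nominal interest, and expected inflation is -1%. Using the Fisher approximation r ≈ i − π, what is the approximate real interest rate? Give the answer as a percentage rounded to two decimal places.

8.10%

r ≈ i − π = 7.1% − (-1%) = 8.10%.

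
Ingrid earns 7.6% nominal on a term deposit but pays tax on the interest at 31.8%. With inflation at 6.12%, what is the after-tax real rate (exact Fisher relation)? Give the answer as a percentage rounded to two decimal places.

-0.88%

After-tax nominal return = 7.6% × (1 − 0.318) = 5.1832%.
1 + r = 1.051832 / 1.06120 = 0.991172
After-tax real rate = 0.991172 − 1 → -0.88%.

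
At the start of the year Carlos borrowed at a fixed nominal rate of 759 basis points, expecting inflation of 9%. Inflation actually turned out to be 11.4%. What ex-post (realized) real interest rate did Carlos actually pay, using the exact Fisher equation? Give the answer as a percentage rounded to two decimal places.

-3.42%

Ex-post: (1 + 0.0759)/(1 + 0.1140) − 1 = -3.4201%
So the realized real rate is -3.42%.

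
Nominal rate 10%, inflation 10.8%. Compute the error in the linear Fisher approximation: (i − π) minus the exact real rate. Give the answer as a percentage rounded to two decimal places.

Approximate: r ≈ 10.000% − 10.800% = -0.8000%
Exact: (1 + 0.1000)/(1 + 0.1080) − 1 = -0.7220%
Error = -0.8000% − (-0.7220%) = -0.0780% → -0.08%.

-0.08%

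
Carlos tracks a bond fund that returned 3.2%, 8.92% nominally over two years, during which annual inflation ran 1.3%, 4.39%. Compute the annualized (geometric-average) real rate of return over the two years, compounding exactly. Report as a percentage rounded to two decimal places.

3.10%

Compound the nominal returns: 1.0320 × 1.0892 = 1.12405440.
Compound inflation: 1.0130 × 1.0439 = 1.05747070.
Deflate: 1.12405440 / 1.05747070 = 1.06296505.
Annualized real rate = 1.06296505^(1/2) − 1 = 3.1002% → 3.10%.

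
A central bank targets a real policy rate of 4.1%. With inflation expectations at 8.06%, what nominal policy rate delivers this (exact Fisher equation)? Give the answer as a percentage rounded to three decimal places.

12.490%

(1 + i) = (1 + r)(1 + π) = 1.04100 × 1.08060 = 1.1249046
i = 1.1249046 − 1, so the required nominal rate is 12.490%.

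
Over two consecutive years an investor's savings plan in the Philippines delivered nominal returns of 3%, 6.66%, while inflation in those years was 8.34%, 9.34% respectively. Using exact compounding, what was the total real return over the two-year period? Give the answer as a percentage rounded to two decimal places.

-7.26%

Nominal growth factor = 1.0300 × 1.0666 = 1.098598
Price-level growth factor = 1.0834 × 1.0934 = 1.184590
Real growth factor = 1.098598 / 1.184590 = 0.927408
Total real return = 0.927408 − 1 → -7.26%.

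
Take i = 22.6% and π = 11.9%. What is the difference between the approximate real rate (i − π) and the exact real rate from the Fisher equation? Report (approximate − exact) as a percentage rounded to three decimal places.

Approximate: r ≈ 22.600% − 11.900% = 10.7000%
Exact: (1 + 0.2260)/(1 + 0.1190) − 1 = 9.5621%
Error = 10.7000% − 9.5621% = 1.1379% → 1.138%.

1.138%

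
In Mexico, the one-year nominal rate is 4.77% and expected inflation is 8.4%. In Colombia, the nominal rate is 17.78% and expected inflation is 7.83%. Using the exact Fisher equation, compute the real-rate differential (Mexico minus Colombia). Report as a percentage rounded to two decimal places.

-12.58%

Mexico: (1 + 0.0477)/(1 + 0.0840) − 1 = -3.3487%
Colombia: (1 + 0.1778)/(1 + 0.0783) − 1 = 9.2275%
Differential = -3.3487% − 9.2275% = -12.5762% → -12.58%.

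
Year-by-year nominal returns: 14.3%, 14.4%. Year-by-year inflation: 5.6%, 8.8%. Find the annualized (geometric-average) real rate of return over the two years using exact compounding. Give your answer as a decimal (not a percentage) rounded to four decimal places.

Compound the nominal returns: 1.1430 × 1.1440 = 1.30759200.
Compound inflation: 1.0560 × 1.0880 = 1.14892800.
Deflate: 1.30759200 / 1.14892800 = 1.13809743.
Annualized real rate = 1.13809743^(1/2) − 1 = 6.6816% → 0.0668.

0.0668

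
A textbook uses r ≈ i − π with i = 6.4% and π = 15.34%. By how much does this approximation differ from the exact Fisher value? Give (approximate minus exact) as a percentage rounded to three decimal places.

-1.189%

Approximate: r ≈ 6.400% − 15.340% = -8.9400%
Exact: (1 + 0.0640)/(1 + 0.1534) − 1 = -7.7510%
Error = -8.9400% − (-7.7510%) = -1.1890% → -1.189%.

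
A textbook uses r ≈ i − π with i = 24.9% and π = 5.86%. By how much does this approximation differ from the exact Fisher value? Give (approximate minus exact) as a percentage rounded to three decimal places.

1.054%

Approximate: r ≈ 24.900% − 5.860% = 19.0400%
Exact: (1 + 0.2490)/(1 + 0.0586) − 1 = 17.9860%
Error = 19.0400% − 17.9860% = 1.0540% → 1.054%.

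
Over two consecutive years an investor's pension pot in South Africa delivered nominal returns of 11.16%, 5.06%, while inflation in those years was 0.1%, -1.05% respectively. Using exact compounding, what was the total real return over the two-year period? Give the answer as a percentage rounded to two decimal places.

Compound the nominal returns: 1.1116 × 1.0506 = 1.167847.
Compound inflation: 1.0010 × 0.9895 = 0.990490.
Deflate: 1.167847 / 0.990490 = 1.179060.
Total real return = 1.179060 − 1 → 17.91%.

17.91%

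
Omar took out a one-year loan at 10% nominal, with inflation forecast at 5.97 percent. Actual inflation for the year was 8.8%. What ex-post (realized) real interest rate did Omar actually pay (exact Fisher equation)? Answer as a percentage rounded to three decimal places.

Ex-post: (1 + 0.1000)/(1 + 0.0880) − 1 = 1.1029%
So the realized real rate is 1.103%.

1.103%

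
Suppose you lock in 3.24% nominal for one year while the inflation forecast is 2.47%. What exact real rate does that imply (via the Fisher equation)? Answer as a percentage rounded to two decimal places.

0.75%

By the Fisher equation, 1 + r = (1 + i)/(1 + π).
1 + r = 1.03240 / 1.02470 = 1.007514
r = 1.007514 − 1 = 0.7514%, i.e. 0.75%.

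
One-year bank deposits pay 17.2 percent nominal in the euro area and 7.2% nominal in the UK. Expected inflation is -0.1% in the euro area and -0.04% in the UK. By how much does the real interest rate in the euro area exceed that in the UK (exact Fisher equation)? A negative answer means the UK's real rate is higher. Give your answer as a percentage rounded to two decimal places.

The euro area: (1 + 0.1720)/(1 − 0.0010) − 1 = 17.3173%
The UK: (1 + 0.0720)/(1 − 0.0004) − 1 = 7.2429%
Differential = 17.3173% − 7.2429% = 10.0744% → 10.07%.

10.07%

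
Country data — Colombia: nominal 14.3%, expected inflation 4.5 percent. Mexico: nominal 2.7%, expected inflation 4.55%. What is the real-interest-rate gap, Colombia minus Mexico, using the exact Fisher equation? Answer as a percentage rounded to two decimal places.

11.15%

Colombia: (1 + 0.1430)/(1 + 0.0450) − 1 = 9.3780%
Mexico: (1 + 0.0270)/(1 + 0.0455) − 1 = -1.7695%
Differential = 9.3780% − (-1.7695%) = 11.1475% → 11.15%.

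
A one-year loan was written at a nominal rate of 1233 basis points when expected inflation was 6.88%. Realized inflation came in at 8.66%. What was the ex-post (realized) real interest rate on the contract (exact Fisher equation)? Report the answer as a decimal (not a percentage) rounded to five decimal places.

0.03378

Ex-post: (1 + 0.1233)/(1 + 0.0866) − 1 = 3.37751%
So the realized real rate is 0.03378.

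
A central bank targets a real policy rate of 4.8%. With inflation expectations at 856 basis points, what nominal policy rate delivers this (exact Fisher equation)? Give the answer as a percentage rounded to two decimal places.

13.77%

(1 + i) = (1 + r)(1 + π) = 1.04800 × 1.08560 = 1.1377088
i = 1.1377088 − 1, so the required nominal rate is 13.77%.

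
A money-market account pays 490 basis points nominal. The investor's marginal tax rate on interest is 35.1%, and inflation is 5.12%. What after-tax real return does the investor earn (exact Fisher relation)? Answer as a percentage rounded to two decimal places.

After-tax nominal return = 4.9% × (1 − 0.351) = 3.1801%.
1 + r = 1.031801 / 1.05120 = 0.981546
After-tax real rate = 0.981546 − 1 → -1.85%.

-1.85%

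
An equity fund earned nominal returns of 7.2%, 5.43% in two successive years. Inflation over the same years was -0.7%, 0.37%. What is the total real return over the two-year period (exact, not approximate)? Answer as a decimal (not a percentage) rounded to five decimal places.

Compound the nominal returns: 1.0720 × 1.0543 = 1.130210.
Compound inflation: 0.9930 × 1.0037 = 0.996674.
Deflate: 1.130210 / 0.996674 = 1.133981.
Total real return = 1.133981 − 1 → 0.13398.

0.13398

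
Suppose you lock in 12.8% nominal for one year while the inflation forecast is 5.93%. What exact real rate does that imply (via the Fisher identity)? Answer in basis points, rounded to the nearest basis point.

By the Fisher identity, 1 + r = (1 + i)/(1 + π).
1 + r = 1.12800 / 1.05930 = 1.064854
r = 1.064854 − 1 = 6.4854%, i.e. 649 basis points.

649 basis points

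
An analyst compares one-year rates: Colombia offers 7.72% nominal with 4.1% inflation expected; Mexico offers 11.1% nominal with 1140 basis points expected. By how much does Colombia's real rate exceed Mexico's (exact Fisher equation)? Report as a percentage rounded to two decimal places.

3.75%

Colombia: (1 + 0.0772)/(1 + 0.0410) − 1 = 3.4774%
Mexico: (1 + 0.1110)/(1 + 0.1140) − 1 = -0.2693%
Differential = 3.4774% − (-0.2693%) = 3.7467% → 3.75%.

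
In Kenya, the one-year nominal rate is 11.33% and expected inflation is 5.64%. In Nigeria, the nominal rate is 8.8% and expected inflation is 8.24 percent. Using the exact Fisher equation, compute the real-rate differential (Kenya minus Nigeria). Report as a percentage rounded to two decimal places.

4.87%

Kenya: (1 + 0.1133)/(1 + 0.0564) − 1 = 5.3862%
Nigeria: (1 + 0.0880)/(1 + 0.0824) − 1 = 0.5174%
Differential = 5.3862% − 0.5174% = 4.8688% → 4.87%.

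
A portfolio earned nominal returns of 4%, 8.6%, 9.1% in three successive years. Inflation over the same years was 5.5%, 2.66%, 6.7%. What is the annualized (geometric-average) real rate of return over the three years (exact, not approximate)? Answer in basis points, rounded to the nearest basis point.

Compound the nominal returns: 1.0400 × 1.0860 × 1.0910 = 1.23221904.
Compound inflation: 1.0550 × 1.0266 × 1.0670 = 1.15562822.
Deflate: 1.23221904 / 1.15562822 = 1.06627635.
Annualized real rate = 1.06627635^(1/3) − 1 = 2.1621% → 216 basis points.

216 basis points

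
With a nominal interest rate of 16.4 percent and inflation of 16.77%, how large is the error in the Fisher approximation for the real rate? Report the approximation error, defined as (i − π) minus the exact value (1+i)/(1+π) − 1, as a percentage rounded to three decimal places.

-0.053%

Approximate: r ≈ 16.400% − 16.770% = -0.3700%
Exact: (1 + 0.1640)/(1 + 0.1677) − 1 = -0.3169%
Error = -0.3700% − (-0.3169%) = -0.0531% → -0.053%.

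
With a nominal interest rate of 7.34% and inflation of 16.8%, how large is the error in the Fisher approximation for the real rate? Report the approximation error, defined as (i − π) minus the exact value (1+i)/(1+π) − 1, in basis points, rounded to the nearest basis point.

Approximate: r ≈ 7.340% − 16.800% = -9.4600%
Exact: (1 + 0.0734)/(1 + 0.1680) − 1 = -8.0993%
Error = -9.4600% − (-8.0993%) = -1.3607% → -136 basis points.

-136 basis points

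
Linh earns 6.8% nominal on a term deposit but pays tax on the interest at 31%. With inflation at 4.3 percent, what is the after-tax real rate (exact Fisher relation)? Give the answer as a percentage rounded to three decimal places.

0.376%

After-tax nominal return = 6.8% × (1 − 0.31) = 4.6920%.
1 + r = 1.04692 / 1.04300 = 1.003758
After-tax real rate = 1.003758 − 1 → 0.376%.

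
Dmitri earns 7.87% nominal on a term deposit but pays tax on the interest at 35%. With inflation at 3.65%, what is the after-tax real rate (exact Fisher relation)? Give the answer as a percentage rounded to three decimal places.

1.414%

After-tax nominal return = 7.87% × (1 − 0.35) = 5.1155%.
1 + r = 1.051155 / 1.03650 = 1.014139
After-tax real rate = 1.014139 − 1 → 1.414%.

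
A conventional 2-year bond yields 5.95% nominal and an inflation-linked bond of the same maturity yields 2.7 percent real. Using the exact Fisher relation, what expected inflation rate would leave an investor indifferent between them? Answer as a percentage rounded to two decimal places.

3.16%

(1 + π) = (1 + i)/(1 + r) = 1.05950 / 1.02700 = 1.031646
Break-even inflation = 1.031646 − 1 → 3.16%.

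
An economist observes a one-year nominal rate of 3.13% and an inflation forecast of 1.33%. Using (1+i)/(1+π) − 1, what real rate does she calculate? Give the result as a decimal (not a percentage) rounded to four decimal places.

0.0178

1 + r = 1.03130 / 1.01330 = 1.017764
r = 1.017764 − 1 = 1.7764%, i.e. 0.0178.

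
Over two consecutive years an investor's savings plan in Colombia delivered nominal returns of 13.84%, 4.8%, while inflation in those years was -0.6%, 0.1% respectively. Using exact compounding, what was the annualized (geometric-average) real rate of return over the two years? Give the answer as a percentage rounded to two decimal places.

9.50%

Nominal growth factor = 1.1384 × 1.0480 = 1.19304320
Price-level growth factor = 0.9940 × 1.0010 = 0.99499400
Real growth factor = 1.19304320 / 0.99499400 = 1.19904562
Annualized real rate = 1.19904562^(1/2) − 1 = 9.5009% → 9.50%.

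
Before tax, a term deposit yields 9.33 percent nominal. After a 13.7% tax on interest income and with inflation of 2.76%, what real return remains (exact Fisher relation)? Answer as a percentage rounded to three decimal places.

5.150%

After-tax nominal return = 9.33% × (1 − 0.137) = 8.05179%.
1 + r = 1.0805179 / 1.02760 = 1.051497
After-tax real rate = 1.051497 − 1 → 5.150%.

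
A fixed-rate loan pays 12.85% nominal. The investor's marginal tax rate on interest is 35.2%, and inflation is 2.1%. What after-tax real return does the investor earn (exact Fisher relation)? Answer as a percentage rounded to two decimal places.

6.10%

After-tax nominal return = 12.85% × (1 − 0.352) = 8.3268%.
1 + r = 1.083268 / 1.02100 = 1.060987
After-tax real rate = 1.060987 − 1 → 6.10%.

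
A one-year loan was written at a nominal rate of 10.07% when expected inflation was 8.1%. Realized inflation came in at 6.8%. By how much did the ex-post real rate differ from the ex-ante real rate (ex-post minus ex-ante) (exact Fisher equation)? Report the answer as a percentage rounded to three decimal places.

1.239%

Ex-ante: (1 + 0.1007)/(1 + 0.0810) − 1 = 1.8224%
Ex-post: (1 + 0.1007)/(1 + 0.0680) − 1 = 3.0618%
Difference (ex-post − ex-ante) = 1.2394% → 1.239%.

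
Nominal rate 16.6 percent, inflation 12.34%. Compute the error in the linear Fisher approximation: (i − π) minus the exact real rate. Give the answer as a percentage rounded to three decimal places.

Approximate: r ≈ 16.600% − 12.340% = 4.2600%
Exact: (1 + 0.1660)/(1 + 0.1234) − 1 = 3.7921%
Error = 4.2600% − 3.7921% = 0.4679% → 0.468%.

0.468%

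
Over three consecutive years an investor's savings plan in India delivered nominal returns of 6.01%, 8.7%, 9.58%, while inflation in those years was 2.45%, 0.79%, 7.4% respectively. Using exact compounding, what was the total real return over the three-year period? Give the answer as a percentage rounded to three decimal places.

Compound the nominal returns: 1.0601 × 1.0870 × 1.0958 = 1.262722.
Compound inflation: 1.0245 × 1.0079 × 1.0740 = 1.109005.
Deflate: 1.262722 / 1.109005 = 1.138607.
Total real return = 1.138607 − 1 → 13.861%.

13.861%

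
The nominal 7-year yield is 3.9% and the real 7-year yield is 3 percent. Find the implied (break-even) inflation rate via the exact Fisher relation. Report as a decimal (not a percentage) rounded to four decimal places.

0.0087

(1 + π) = (1 + i)/(1 + r) = 1.03900 / 1.03000 = 1.008738
Break-even inflation = 1.008738 − 1 → 0.0087.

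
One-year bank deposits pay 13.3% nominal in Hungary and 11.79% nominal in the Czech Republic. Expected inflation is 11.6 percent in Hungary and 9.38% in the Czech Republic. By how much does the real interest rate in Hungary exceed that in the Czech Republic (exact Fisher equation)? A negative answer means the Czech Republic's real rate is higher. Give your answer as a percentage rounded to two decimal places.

-0.68%

Hungary: (1 + 0.1330)/(1 + 0.1160) − 1 = 1.5233%
The Czech Republic: (1 + 0.1179)/(1 + 0.0938) − 1 = 2.2033%
Differential = 1.5233% − 2.2033% = -0.6800% → -0.68%.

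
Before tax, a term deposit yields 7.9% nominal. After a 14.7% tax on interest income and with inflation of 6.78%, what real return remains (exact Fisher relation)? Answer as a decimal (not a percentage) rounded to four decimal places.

After-tax nominal return = 7.9% × (1 − 0.147) = 6.7387%.
1 + r = 1.067387 / 1.06780 = 0.999613
After-tax real rate = 0.999613 − 1 → -0.0004.

-0.0004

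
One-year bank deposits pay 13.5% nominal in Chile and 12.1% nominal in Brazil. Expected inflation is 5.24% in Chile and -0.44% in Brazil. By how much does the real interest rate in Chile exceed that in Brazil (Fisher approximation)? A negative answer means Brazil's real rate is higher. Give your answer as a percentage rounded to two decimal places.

-4.28%

Chile: 13.5% − 5.24% = 8.260%
Brazil: 12.1% − (-0.44%) = 12.540%
Differential = -4.280% → -4.28%.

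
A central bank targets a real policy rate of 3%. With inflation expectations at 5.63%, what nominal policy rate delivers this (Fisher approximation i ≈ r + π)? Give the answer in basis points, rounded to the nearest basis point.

i ≈ r + π = 3% + 5.63% = 863 basis points.

863 basis points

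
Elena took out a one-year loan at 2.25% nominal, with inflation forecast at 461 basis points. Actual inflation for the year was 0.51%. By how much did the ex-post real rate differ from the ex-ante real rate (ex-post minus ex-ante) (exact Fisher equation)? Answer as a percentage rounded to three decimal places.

Ex-ante: (1 + 0.0225)/(1 + 0.0461) − 1 = -2.2560%
Ex-post: (1 + 0.0225)/(1 + 0.0051) − 1 = 1.7312%
Difference (ex-post − ex-ante) = 3.9872% → 3.987%.

3.987%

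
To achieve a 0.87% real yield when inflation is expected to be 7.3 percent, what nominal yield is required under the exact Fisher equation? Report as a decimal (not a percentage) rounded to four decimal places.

0.0823

(1 + i) = (1 + r)(1 + π) = 1.00870 × 1.07300 = 1.0823351
i = 1.0823351 − 1, so the required nominal rate is 0.0823.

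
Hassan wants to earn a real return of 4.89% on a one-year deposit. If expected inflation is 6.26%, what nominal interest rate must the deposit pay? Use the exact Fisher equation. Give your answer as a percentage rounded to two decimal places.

(1 + i) = (1 + r)(1 + π) = 1.04890 × 1.06260 = 1.11456114
i = 1.11456114 − 1, so the required nominal rate is 11.46%.

11.46%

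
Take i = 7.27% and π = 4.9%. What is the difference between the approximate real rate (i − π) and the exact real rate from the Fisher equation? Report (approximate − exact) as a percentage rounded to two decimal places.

Approximate: r ≈ 7.270% − 4.900% = 2.3700%
Exact: (1 + 0.0727)/(1 + 0.0490) − 1 = 2.2593%
Error = 2.3700% − 2.2593% = 0.1107% → 0.11%.

0.11%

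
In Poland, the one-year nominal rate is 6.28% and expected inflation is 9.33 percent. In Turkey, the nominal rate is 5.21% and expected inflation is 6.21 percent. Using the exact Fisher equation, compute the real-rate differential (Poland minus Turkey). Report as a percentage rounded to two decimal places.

Poland: (1 + 0.0628)/(1 + 0.0933) − 1 = -2.7897%
Turkey: (1 + 0.0521)/(1 + 0.0621) − 1 = -0.9415%
Differential = -2.7897% − (-0.9415%) = -1.8482% → -1.85%.

-1.85%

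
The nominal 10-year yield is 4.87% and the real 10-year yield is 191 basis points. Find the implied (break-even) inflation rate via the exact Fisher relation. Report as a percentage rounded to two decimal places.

(1 + π) = (1 + i)/(1 + r) = 1.04870 / 1.01910 = 1.029045
Break-even inflation = 1.029045 − 1 → 2.90%.

2.90%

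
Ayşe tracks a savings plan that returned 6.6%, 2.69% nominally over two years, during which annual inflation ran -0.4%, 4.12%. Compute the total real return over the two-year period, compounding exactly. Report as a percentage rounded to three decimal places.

5.558%

Compound the nominal returns: 1.0660 × 1.0269 = 1.094675.
Compound inflation: 0.9960 × 1.0412 = 1.037035.
Deflate: 1.094675 / 1.037035 = 1.055582.
Total real return = 1.055582 − 1 → 5.558%.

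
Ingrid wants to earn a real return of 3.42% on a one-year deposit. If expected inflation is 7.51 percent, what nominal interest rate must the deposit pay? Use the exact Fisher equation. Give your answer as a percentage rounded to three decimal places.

(1 + i) = (1 + r)(1 + π) = 1.03420 × 1.07510 = 1.11186842
i = 1.11186842 − 1, so the required nominal rate is 11.187%.

11.187%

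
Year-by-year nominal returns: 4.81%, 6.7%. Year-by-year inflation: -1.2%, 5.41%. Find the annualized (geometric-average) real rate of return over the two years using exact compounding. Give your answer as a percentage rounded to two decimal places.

Compound the nominal returns: 1.0481 × 1.0670 = 1.11832270.
Compound inflation: 0.9880 × 1.0541 = 1.04145080.
Deflate: 1.11832270 / 1.04145080 = 1.07381232.
Annualized real rate = 1.07381232^(1/2) − 1 = 3.6249% → 3.62%.

3.62%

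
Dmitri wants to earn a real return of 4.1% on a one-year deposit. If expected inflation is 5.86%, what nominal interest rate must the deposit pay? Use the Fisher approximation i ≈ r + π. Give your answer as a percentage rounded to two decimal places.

9.96%

i ≈ r + π = 4.1% + 5.86% = 9.96%.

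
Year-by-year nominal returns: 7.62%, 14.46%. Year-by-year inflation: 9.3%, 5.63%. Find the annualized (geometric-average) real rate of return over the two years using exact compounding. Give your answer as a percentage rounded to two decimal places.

Compound the nominal returns: 1.0762 × 1.1446 = 1.23181852.
Compound inflation: 1.0930 × 1.0563 = 1.15453590.
Deflate: 1.23181852 / 1.15453590 = 1.06693826.
Annualized real rate = 1.06693826^(1/2) − 1 = 3.2927% → 3.29%.

3.29%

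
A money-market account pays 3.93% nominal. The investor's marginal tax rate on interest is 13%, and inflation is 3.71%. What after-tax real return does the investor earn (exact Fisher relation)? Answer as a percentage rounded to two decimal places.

After-tax nominal return = 3.93% × (1 − 0.13) = 3.4191%.
1 + r = 1.034191 / 1.03710 = 0.997195
After-tax real rate = 0.997195 − 1 → -0.28%.

-0.28%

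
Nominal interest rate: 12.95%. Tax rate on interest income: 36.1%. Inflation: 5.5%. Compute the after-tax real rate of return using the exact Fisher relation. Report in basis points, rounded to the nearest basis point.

After-tax nominal return = 12.95% × (1 − 0.361) = 8.27505%.
1 + r = 1.0827505 / 1.05500 = 1.026304
After-tax real rate = 1.026304 − 1 → 263 basis points.

263 basis points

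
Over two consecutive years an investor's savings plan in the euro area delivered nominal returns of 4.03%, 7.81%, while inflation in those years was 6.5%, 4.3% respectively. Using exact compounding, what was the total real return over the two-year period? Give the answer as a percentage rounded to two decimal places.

Compound the nominal returns: 1.0403 × 1.0781 = 1.121547.
Compound inflation: 1.0650 × 1.0430 = 1.110795.
Deflate: 1.121547 / 1.110795 = 1.009680.
Total real return = 1.009680 − 1 → 0.97%.

0.97%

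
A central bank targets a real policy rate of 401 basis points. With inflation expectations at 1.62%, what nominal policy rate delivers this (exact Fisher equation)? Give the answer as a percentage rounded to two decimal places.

5.69%

(1 + i) = (1 + r)(1 + π) = 1.04010 × 1.01620 = 1.05694962
i = 1.05694962 − 1, so the required nominal rate is 5.69%.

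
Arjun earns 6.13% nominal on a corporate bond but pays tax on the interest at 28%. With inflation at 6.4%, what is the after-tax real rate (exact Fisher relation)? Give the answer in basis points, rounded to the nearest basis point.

-187 basis points

After-tax nominal return = 6.13% × (1 − 0.28) = 4.4136%.
1 + r = 1.044136 / 1.06400 = 0.981331
After-tax real rate = 0.981331 − 1 → -187 basis points.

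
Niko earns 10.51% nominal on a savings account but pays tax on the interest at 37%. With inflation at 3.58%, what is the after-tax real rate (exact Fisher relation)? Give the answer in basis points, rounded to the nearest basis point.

294 basis points

After-tax nominal return = 10.51% × (1 − 0.37) = 6.6213%.
1 + r = 1.066213 / 1.03580 = 1.029362
After-tax real rate = 1.029362 − 1 → 294 basis points.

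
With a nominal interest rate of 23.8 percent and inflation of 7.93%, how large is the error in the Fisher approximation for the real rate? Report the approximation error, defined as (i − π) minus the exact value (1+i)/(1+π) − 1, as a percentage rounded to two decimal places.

Approximate: r ≈ 23.800% − 7.930% = 15.8700%
Exact: (1 + 0.2380)/(1 + 0.0793) − 1 = 14.7040%
Error = 15.8700% − 14.7040% = 1.1660% → 1.17%.

1.17%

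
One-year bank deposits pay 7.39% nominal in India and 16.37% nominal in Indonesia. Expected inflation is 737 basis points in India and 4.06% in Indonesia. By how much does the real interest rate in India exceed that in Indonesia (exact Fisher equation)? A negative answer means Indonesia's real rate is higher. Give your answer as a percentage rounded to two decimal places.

-11.81%

India: (1 + 0.0739)/(1 + 0.0737) − 1 = 0.0186%
Indonesia: (1 + 0.1637)/(1 + 0.0406) − 1 = 11.8297%
Differential = 0.0186% − 11.8297% = -11.8111% → -11.81%.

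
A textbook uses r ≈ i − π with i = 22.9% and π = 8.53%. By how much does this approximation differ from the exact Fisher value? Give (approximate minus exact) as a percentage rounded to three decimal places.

1.129%

Approximate: r ≈ 22.900% − 8.530% = 14.3700%
Exact: (1 + 0.2290)/(1 + 0.0853) − 1 = 13.2406%
Error = 14.3700% − 13.2406% = 1.1294% → 1.129%.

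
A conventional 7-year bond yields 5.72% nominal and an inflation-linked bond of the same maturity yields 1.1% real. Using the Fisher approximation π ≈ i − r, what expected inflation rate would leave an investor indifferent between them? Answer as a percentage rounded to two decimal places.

4.62%

π ≈ i − r = 5.72% − 1.1% → 4.62%.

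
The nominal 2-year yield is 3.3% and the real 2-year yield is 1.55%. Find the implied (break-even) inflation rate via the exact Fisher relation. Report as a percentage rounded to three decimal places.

(1 + π) = (1 + i)/(1 + r) = 1.03300 / 1.01550 = 1.017233
Break-even inflation = 1.017233 − 1 → 1.723%.

1.723%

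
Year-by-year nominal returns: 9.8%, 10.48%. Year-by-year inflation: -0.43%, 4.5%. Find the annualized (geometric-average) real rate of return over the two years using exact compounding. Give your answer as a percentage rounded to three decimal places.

7.974%

Nominal growth factor = 1.0980 × 1.1048 = 1.21307040
Price-level growth factor = 0.9957 × 1.0450 = 1.04050650
Real growth factor = 1.21307040 / 1.04050650 = 1.16584606
Annualized real rate = 1.16584606^(1/2) − 1 = 7.9744% → 7.974%.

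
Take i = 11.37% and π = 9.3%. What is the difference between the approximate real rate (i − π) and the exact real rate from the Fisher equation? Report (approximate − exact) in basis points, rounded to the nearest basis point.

Approximate: r ≈ 11.370% − 9.300% = 2.0700%
Exact: (1 + 0.1137)/(1 + 0.0930) − 1 = 1.8939%
Error = 2.0700% − 1.8939% = 0.1761% → 18 basis points.

18 basis points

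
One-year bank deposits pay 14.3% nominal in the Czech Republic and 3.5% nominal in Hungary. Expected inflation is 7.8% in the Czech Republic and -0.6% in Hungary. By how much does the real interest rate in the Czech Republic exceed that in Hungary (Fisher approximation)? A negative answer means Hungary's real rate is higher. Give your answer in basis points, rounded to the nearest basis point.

The Czech Republic: 14.3% − 7.8% = 6.500%
Hungary: 3.5% − (-0.6%) = 4.100%
Differential = 2.400% → 240 basis points.

240 basis points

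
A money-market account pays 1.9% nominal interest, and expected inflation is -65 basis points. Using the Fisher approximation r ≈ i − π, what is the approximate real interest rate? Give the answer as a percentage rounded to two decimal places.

2.55%

r ≈ i − π = 1.9% − (-0.65%) = 2.55%.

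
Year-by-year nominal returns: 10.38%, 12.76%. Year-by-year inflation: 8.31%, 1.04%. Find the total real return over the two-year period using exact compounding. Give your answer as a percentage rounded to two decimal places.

13.73%

Nominal growth factor = 1.1038 × 1.1276 = 1.244645
Price-level growth factor = 1.0831 × 1.0104 = 1.094364
Real growth factor = 1.244645 / 1.094364 = 1.137322
Total real return = 1.137322 − 1 → 13.73%.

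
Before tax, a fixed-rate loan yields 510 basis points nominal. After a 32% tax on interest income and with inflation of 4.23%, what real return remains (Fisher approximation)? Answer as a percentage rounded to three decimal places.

After-tax nominal return = 5.1% × (1 − 0.32) = 3.4680%.
r ≈ 3.4680% − 4.23% → -0.762%.

-0.762%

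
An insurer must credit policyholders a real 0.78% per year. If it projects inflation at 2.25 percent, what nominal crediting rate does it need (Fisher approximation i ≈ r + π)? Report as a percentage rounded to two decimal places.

i ≈ r + π = 0.78% + 2.25% = 3.03%.

3.03%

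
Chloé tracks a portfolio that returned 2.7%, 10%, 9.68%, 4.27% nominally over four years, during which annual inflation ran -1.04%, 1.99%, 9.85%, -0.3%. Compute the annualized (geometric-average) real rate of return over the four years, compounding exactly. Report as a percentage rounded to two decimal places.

3.98%

Nominal growth factor = 1.0270 × 1.1000 × 1.0968 × 1.0427 = 1.29196261
Price-level growth factor = 0.9896 × 1.0199 × 1.0985 × 0.9970 = 1.10538228
Real growth factor = 1.29196261 / 1.10538228 = 1.16879258
Annualized real rate = 1.16879258^(1/4) − 1 = 3.9763% → 3.98%.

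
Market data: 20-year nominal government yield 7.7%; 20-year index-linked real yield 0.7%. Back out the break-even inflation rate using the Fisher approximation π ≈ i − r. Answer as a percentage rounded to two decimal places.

π ≈ i − r = 7.7% − 0.7% → 7.00%.

7.00%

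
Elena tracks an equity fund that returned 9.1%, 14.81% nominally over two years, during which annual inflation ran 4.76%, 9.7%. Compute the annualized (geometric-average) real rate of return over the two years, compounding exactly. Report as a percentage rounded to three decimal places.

Nominal growth factor = 1.0910 × 1.1481 = 1.25257710
Price-level growth factor = 1.0476 × 1.0970 = 1.14921720
Real growth factor = 1.25257710 / 1.14921720 = 1.08993940
Annualized real rate = 1.08993940^(1/2) − 1 = 4.4002% → 4.400%.

4.400%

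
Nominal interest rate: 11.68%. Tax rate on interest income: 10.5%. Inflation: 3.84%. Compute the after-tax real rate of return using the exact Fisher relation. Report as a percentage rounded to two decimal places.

6.37%

After-tax nominal return = 11.68% × (1 − 0.105) = 10.4536%.
1 + r = 1.104536 / 1.03840 = 1.063690
After-tax real rate = 1.063690 − 1 → 6.37%.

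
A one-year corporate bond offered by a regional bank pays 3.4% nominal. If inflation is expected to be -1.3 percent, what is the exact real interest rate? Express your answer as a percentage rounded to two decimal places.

By the Fisher equation, 1 + r = (1 + i)/(1 + π).
1 + r = 1.03400 / 0.98700 = 1.047619
r = 1.047619 − 1 = 4.7619%, i.e. 4.76%.

4.76%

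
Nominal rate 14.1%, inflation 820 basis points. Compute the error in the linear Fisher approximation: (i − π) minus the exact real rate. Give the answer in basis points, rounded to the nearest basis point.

Approximate: r ≈ 14.100% − 8.200% = 5.9000%
Exact: (1 + 0.1410)/(1 + 0.0820) − 1 = 5.4529%
Error = 5.9000% − 5.4529% = 0.4471% → 45 basis points.

45 basis points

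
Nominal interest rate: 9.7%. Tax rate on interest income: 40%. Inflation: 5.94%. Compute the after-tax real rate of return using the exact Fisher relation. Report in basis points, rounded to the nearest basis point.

After-tax nominal return = 9.7% × (1 − 0.4) = 5.8200%.
1 + r = 1.05820 / 1.05940 = 0.998867
After-tax real rate = 0.998867 − 1 → -11 basis points.

-11 basis points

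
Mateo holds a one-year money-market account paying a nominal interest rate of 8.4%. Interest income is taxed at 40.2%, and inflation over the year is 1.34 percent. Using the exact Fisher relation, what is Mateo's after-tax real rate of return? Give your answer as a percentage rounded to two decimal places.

3.63%

After-tax nominal return = 8.4% × (1 − 0.402) = 5.0232%.
1 + r = 1.050232 / 1.01340 = 1.036345
After-tax real rate = 1.036345 − 1 → 3.63%.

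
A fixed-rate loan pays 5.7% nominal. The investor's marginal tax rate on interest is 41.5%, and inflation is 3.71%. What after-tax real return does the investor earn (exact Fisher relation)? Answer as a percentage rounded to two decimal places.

After-tax nominal return = 5.7% × (1 − 0.415) = 3.3345%.
1 + r = 1.033345 / 1.03710 = 0.996379
After-tax real rate = 0.996379 − 1 → -0.36%.

-0.36%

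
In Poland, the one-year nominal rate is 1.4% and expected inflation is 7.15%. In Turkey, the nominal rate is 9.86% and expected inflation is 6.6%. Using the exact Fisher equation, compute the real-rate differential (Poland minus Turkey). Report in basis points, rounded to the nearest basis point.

Poland: (1 + 0.0140)/(1 + 0.0715) − 1 = -5.3663%
Turkey: (1 + 0.0986)/(1 + 0.0660) − 1 = 3.0582%
Differential = -5.3663% − 3.0582% = -8.4245% → -842 basis points.

-842 basis points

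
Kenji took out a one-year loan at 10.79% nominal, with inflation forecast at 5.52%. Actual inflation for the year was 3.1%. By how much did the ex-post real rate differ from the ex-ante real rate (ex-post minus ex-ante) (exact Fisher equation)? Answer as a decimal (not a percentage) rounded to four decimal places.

Ex-ante: (1 + 0.1079)/(1 + 0.0552) − 1 = 4.9943%
Ex-post: (1 + 0.1079)/(1 + 0.0310) − 1 = 7.4588%
Difference (ex-post − ex-ante) = 2.4645% → 0.0246.

0.0246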